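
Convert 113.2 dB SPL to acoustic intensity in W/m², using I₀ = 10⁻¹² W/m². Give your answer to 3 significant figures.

I = I₀·10^(L/10) = 10⁻¹² × 10^(113.2/10) = 10^(-0.680).

0.209 W/m²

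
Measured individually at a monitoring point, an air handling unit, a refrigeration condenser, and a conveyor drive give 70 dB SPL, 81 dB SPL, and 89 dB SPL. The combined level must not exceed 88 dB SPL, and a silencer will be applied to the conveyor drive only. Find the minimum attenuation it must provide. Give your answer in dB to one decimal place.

Fixed contribution from the other sources: Σ 10^(L/10) = 10^(70/10) + 10^(81/10) = 1.359e+08 (81.33 dB SPL).
To meet 88 dB SPL overall, the treated conveyor drive may contribute at most 10^(88/10) − 1.359e+08 = 4.951e+08, i.e. 86.95 dB SPL.
Required insertion loss = 89 − 86.95 = 2.05 dB.

2.1 dB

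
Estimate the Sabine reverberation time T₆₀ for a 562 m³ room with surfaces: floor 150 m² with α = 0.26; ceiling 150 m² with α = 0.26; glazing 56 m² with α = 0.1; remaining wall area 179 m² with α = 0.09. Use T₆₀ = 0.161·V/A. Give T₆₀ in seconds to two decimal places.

0.91 s

Total absorption A = 150·0.26 + 150·0.26 + 56·0.1 + 179·0.09 = 99.71 m² sabins.
T₆₀ = 0.161·V/A = 0.161·562/99.71 = 0.907 s.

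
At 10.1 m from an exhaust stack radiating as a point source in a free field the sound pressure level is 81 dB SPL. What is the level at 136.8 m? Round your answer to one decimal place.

For a point source, L₂ = L₁ − 20·log₁₀(r₂/r₁).
L₂ = 81 − 20·log₁₀(136.8/10.1) = 81 − 22.635 = 58.36 dB SPL.

58.4 dB SPL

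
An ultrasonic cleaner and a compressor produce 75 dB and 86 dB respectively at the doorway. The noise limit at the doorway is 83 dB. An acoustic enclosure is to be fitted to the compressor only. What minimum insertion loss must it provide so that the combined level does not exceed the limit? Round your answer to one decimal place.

Everything except the compressor sums to 10^(75/10) = 3.162e+07 in linear terms, 75.00 dB.
To meet 83 dB overall, the treated compressor may contribute at most 10^(83/10) − 3.162e+07 = 1.679e+08, i.e. 82.25 dB.
Required insertion loss = 86 − 82.25 = 3.75 dB.

3.7 dB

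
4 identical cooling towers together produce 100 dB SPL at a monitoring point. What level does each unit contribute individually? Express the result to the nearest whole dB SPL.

94 dB SPL

4 equal contributions raise the level by 10·log₁₀ 4 = 6.021 dB, so each unit alone gives 100 − 6.021.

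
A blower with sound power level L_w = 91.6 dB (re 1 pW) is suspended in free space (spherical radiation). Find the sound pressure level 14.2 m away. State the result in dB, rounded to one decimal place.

57.6 dB

Free-field spherical radiation: L_p = L_w − 10·log₁₀(4π·r²), r = 14.2 m.
4π·r² = 2534 m², 10·log₁₀ of that is 34.038 dB.
L_p = 91.6 − 34.038 = 57.56 dB.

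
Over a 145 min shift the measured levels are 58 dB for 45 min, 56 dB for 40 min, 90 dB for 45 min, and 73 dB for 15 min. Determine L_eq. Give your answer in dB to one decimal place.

The energy average is taken in the linear domain: L_eq = 10·log₁₀[(Σ tᵢ·10^(Lᵢ/10))/T], T = 145 min.
Σ tᵢ·10^(Lᵢ/10) = 45·10^(58/10) + 40·10^(56/10) + 45·10^(90/10) + 15·10^(73/10) = 4.534e+10.
L_eq = 10·log₁₀(4.534e+10/145) = 84.95 dB.

85.0 dB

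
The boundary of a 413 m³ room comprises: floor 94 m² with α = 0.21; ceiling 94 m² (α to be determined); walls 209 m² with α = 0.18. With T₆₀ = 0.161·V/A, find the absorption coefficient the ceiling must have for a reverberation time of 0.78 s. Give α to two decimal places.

From T₆₀ = 0.161·V/A, the target T₆₀ = 0.78 s needs A = 0.161·413/0.78 = 85.25 m².
Absorption from the other surfaces = 94·0.21 + 209·0.18 = 57.36 m², so the ceiling must supply 27.89 m² over 94 m².
α = 27.89/94 = 0.297.

0.30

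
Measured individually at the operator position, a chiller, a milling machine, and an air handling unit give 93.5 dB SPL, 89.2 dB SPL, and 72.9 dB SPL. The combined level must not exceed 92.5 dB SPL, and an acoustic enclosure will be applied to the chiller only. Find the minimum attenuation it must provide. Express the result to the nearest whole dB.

Fixed contribution from the other sources: Σ 10^(L/10) = 10^(89.2/10) + 10^(72.9/10) = 8.513e+08 (89.30 dB SPL).
The limit corresponds to 10^(92.5/10) = 1.778e+09; subtracting the fixed part leaves 9.270e+08 for the chiller, i.e. 89.67 dB SPL.
So the chiller must be reduced from 93.5 to 89.67 dB SPL: IL = 3.83 dB.

4 dB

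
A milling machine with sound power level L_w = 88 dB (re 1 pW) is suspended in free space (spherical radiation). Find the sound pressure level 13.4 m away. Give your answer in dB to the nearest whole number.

54 dB

L_p = L_w − 10·log₁₀(4π·r²) with r = 13.4 m.
4π·r² = 2256 m², 10·log₁₀ of that is 33.534 dB.
L_p = 88 − 33.534 = 54.47 dB.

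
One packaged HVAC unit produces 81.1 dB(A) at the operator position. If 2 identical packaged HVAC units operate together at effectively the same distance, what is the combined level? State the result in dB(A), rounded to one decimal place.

N identical incoherent sources raise the level by 10·log₁₀ N.
L_total = 81.1 + 10·log₁₀(2) = 81.1 + 3.010 = 84.11 dB(A).

84.1 dB(A)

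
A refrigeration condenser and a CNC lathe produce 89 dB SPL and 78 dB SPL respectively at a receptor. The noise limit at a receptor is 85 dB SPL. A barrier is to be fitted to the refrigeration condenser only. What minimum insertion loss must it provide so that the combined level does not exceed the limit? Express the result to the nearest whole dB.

5 dB

The untreated sources together contribute 10^(78/10) = 6.310e+07, i.e. 78.00 dB SPL.
The limit corresponds to 10^(85/10) = 3.162e+08; subtracting the fixed part leaves 2.531e+08 for the refrigeration condenser, i.e. 84.03 dB SPL.
So the refrigeration condenser must be reduced from 89 to 84.03 dB SPL: IL = 4.97 dB.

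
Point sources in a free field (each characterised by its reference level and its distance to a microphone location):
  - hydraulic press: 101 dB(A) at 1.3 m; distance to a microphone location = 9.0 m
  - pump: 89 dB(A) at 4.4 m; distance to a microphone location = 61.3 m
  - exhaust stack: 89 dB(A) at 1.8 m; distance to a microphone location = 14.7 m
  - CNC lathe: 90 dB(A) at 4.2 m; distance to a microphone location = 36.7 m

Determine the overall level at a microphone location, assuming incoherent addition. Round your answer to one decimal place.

84.7 dB(A)

First find each source's level at the receiver (point-source: −20·log₁₀(r/r_ref)), then combine on an intensity basis.
hydraulic press: 101 − 20·log₁₀(9.0/1.3) = 101 − 16.81 = 84.19 dB(A).
pump: 89 − 20·log₁₀(61.3/4.4) = 89 − 22.88 = 66.12 dB(A).
exhaust stack: 89 − 20·log₁₀(14.7/1.8) = 89 − 18.24 = 70.76 dB(A).
CNC lathe: 90 − 20·log₁₀(36.7/4.2) = 90 − 18.83 = 71.17 dB(A).
Σ 10^(L/10) = 2.918e+08 → L_total = 10·log₁₀(2.918e+08) = 84.65 dB(A).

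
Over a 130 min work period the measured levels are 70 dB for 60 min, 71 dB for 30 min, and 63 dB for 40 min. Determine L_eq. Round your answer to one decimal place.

L_eq = 10·log₁₀[(1/T)·Σ tᵢ·10^(Lᵢ/10)] with T = 130 min.
Σ tᵢ·10^(Lᵢ/10) = 60·10^(70/10) + 30·10^(71/10) + 40·10^(63/10) = 1.057e+09.
L_eq = 10·log₁₀(1.057e+09/130) = 69.10 dB.

69.1 dB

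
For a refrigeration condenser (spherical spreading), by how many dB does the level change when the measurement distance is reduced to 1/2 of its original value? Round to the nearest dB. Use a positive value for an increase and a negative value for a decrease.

Point-source spreading: ΔL = −20·log₁₀(r₂/r₁).
ΔL = −20·log₁₀(0.5) = +6.02 dB.

+6 dB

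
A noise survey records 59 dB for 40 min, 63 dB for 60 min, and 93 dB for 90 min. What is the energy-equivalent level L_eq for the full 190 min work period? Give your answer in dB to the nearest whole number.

90 dB

L_eq = 10·log₁₀[(1/T)·Σ tᵢ·10^(Lᵢ/10)] with T = 190 min.
Σ tᵢ·10^(Lᵢ/10) = 40·10^(59/10) + 60·10^(63/10) + 90·10^(93/10) = 1.797e+11.
L_eq = 10·log₁₀(1.797e+11/190) = 89.76 dB.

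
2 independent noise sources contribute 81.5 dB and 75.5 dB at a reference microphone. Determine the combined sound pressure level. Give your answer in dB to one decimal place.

82.5 dB

For uncorrelated sources the intensities add, so convert each level to linear form, sum, and take 10·log₁₀ of the total.
Σ 10^(L/10) = 10^(81.5/10) + 10^(75.5/10) = 1.767e+08.
L_total = 10·log₁₀(1.767e+08) = 82.47 dB.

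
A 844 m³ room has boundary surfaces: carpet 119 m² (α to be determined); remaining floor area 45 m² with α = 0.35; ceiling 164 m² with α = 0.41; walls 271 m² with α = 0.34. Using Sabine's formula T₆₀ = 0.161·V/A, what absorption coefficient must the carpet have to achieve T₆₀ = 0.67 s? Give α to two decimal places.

Required total absorption A = 0.161·844/0.67 = 202.81 m².
Absorption from the other surfaces = 45·0.35 + 164·0.41 + 271·0.34 = 175.13 m², so the carpet must supply 27.68 m² over 119 m².
α = 27.68/119 = 0.233.

0.23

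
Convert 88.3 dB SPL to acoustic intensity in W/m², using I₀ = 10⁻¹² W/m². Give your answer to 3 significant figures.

0.000676 W/m²

I/I₀ = 10^(88.3/10) = 6.761e+08, so I = 6.761e+08 × 10⁻¹² W/m².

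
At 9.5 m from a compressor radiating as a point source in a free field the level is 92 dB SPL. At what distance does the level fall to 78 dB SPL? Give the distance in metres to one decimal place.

For a point source L₁ − L₂ = 20·log₁₀(r₂/r₁), so r₂ = r₁·10^((L₁−L₂)/20).
r₂ = 9.5·10^((92−78)/20) = 9.5·10^(14.0/20) = 47.61 m.

47.6 m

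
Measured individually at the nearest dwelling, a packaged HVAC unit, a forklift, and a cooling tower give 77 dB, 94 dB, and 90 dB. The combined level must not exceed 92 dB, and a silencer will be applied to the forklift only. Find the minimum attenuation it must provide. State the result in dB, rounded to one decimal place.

6.7 dB

Everything except the forklift sums to 10^(77/10) + 10^(90/10) = 1.050e+09 in linear terms, 90.21 dB.
The limit corresponds to 10^(92/10) = 1.585e+09; subtracting the fixed part leaves 5.348e+08 for the forklift, i.e. 87.28 dB.
So the forklift must be reduced from 94 to 87.28 dB: IL = 6.72 dB.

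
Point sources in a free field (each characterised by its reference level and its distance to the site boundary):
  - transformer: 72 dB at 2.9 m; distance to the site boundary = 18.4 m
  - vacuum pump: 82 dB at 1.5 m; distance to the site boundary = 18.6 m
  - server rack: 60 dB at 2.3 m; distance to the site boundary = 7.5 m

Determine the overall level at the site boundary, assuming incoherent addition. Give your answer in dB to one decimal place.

Propagate each source to the receiver with L = L_ref − 20·log₁₀(r/r_ref), then add intensities.
transformer: 72 − 20·log₁₀(18.4/2.9) = 72 − 16.05 = 55.95 dB.
vacuum pump: 82 − 20·log₁₀(18.6/1.5) = 82 − 21.87 = 60.13 dB.
server rack: 60 − 20·log₁₀(7.5/2.3) = 60 − 10.27 = 49.73 dB.
Σ 10^(L/10) = 1.518e+06 → L_total = 10·log₁₀(1.518e+06) = 61.81 dB.

61.8 dB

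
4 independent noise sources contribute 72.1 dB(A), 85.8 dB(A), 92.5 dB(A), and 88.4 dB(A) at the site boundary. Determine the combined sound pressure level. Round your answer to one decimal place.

Incoherent sources combine by intensity addition: L_total = 10·log₁₀(Σ 10^(L_i/10)).
Σ 10^(L/10) = 10^(72.1/10) + 10^(85.8/10) + 10^(92.5/10) + 10^(88.4/10) = 2.867e+09.
L_total = 10·log₁₀(2.867e+09) = 94.57 dB(A).

94.6 dB(A)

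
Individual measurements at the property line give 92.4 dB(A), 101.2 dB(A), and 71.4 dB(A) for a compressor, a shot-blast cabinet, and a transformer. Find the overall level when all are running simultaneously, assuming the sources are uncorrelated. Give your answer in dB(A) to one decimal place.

101.7 dB(A)

For uncorrelated sources the intensities add, so convert each level to linear form, sum, and take 10·log₁₀ of the total.
Σ 10^(L/10) = 10^(92.4/10) + 10^(101.2/10) + 10^(71.4/10) = 1.493e+10.
L_total = 10·log₁₀(1.493e+10) = 101.74 dB(A).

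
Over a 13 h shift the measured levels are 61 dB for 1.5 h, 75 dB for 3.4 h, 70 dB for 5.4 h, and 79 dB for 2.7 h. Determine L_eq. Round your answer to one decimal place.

Weight each interval's intensity by its duration and average over T = 13 h:
Σ tᵢ·10^(Lᵢ/10) = 1.5·10^(61/10) + 3.4·10^(75/10) + 5.4·10^(70/10) + 2.7·10^(79/10) = 3.779e+08.
L_eq = 10·log₁₀(3.779e+08/13) = 74.63 dB.

74.6 dB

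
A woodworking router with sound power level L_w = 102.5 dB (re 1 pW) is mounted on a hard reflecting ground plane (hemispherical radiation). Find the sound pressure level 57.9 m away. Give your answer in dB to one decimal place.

L_p = L_w − 10·log₁₀(2π·r²) with r = 57.9 m.
2π·r² = 2.106e+04 m², 10·log₁₀ of that is 43.235 dB.
L_p = 102.5 − 43.235 = 59.26 dB.

59.3 dB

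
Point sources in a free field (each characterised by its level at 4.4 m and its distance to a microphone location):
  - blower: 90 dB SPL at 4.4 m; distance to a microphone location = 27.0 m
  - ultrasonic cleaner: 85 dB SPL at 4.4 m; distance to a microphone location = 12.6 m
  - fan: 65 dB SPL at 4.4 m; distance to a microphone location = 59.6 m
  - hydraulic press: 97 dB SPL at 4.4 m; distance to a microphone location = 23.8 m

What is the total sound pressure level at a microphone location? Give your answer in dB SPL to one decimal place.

83.7 dB SPL

First find each source's level at the receiver (point-source: −20·log₁₀(r/r_ref)), then combine on an intensity basis.
blower: 90 − 20·log₁₀(27.0/4.4) = 90 − 15.76 = 74.24 dB SPL.
ultrasonic cleaner: 85 − 20·log₁₀(12.6/4.4) = 85 − 9.14 = 75.86 dB SPL.
fan: 65 − 20·log₁₀(59.6/4.4) = 65 − 22.64 = 42.36 dB SPL.
hydraulic press: 97 − 20·log₁₀(23.8/4.4) = 97 − 14.66 = 82.34 dB SPL.
Σ 10^(L/10) = 2.364e+08 → L_total = 10·log₁₀(2.364e+08) = 83.74 dB SPL.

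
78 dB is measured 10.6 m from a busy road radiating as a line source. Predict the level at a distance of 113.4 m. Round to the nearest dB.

For a line source, L₂ = L₁ − 10·log₁₀(r₂/r₁).
L₂ = 78 − 10·log₁₀(113.4/10.6) = 78 − 10.293 = 67.71 dB.

68 dB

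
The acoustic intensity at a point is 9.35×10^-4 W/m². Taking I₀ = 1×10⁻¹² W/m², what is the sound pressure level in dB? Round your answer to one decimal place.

Dividing by I₀ shifts the exponent by 12: I/I₀ = 9.35×10^8.
L = 10·(0.9708 + 8) = 89.71 dB.

89.7 dB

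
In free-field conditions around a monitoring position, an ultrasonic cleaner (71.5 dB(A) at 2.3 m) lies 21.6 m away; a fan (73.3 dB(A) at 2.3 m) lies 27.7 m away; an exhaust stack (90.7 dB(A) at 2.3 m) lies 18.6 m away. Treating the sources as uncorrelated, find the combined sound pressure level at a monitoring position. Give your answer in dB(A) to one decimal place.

First find each source's level at the receiver (point-source: −20·log₁₀(r/r_ref)), then combine on an intensity basis.
ultrasonic cleaner: 71.5 − 20·log₁₀(21.6/2.3) = 71.5 − 19.45 = 52.05 dB(A).
fan: 73.3 − 20·log₁₀(27.7/2.3) = 73.3 − 21.62 = 51.68 dB(A).
exhaust stack: 90.7 − 20·log₁₀(18.6/2.3) = 90.7 − 18.16 = 72.54 dB(A).
Σ 10^(L/10) = 1.827e+07 → L_total = 10·log₁₀(1.827e+07) = 72.62 dB(A).

72.6 dB(A)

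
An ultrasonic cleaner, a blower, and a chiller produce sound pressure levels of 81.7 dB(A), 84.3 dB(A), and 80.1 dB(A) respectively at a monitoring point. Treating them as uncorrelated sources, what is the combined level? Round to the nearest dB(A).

Incoherent sources combine by intensity addition: L_total = 10·log₁₀(Σ 10^(L_i/10)).
Σ 10^(L/10) = 10^(81.7/10) + 10^(84.3/10) + 10^(80.1/10) = 5.194e+08.
L_total = 10·log₁₀(5.194e+08) = 87.15 dB(A).

87 dB(A)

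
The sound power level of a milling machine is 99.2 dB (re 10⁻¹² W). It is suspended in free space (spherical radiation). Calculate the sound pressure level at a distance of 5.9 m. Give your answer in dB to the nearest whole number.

L_p = L_w − 10·log₁₀(4π·r²) with r = 5.9 m.
4π·r² = 437.4 m², 10·log₁₀ of that is 26.409 dB.
L_p = 99.2 − 26.409 = 72.79 dB.

73 dB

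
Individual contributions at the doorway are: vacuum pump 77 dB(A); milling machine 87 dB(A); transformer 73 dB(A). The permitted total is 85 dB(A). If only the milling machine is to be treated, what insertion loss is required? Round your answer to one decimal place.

3.1 dB

Everything except the milling machine sums to 10^(77/10) + 10^(73/10) = 7.007e+07 in linear terms, 78.46 dB(A).
To meet 85 dB(A) overall, the treated milling machine may contribute at most 10^(85/10) − 7.007e+07 = 2.462e+08, i.e. 83.91 dB(A).
So the milling machine must be reduced from 87 to 83.91 dB(A): IL = 3.09 dB.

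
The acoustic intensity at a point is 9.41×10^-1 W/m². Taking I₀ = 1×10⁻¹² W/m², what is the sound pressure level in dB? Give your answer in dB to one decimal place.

I/I₀ = 9.41×10^-1/10⁻¹² = 9.41×10^11, and L = 10·log₁₀(I/I₀).
L = 10·(0.9736 + 11) = 119.74 dB.

119.7 dB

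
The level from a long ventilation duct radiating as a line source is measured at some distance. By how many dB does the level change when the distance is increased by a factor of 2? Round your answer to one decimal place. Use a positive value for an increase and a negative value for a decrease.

-3.0 dB

Line-source spreading: ΔL = −10·log₁₀(r₂/r₁).
ΔL = −10·log₁₀(2) = -3.01 dB.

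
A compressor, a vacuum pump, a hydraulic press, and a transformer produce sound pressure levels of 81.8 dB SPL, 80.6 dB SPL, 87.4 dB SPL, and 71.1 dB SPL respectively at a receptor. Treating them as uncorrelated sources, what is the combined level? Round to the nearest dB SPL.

For uncorrelated sources the intensities add, so convert each level to linear form, sum, and take 10·log₁₀ of the total.
Σ 10^(L/10) = 10^(81.8/10) + 10^(80.6/10) + 10^(87.4/10) + 10^(71.1/10) = 8.286e+08.
L_total = 10·log₁₀(8.286e+08) = 89.18 dB SPL.

89 dB SPL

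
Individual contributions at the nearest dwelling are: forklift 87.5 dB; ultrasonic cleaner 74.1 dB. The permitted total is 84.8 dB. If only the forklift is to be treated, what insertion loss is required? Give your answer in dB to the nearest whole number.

Everything except the forklift sums to 10^(74.1/10) = 2.570e+07 in linear terms, 74.10 dB.
The limit corresponds to 10^(84.8/10) = 3.020e+08; subtracting the fixed part leaves 2.763e+08 for the forklift, i.e. 84.41 dB.
Required insertion loss = 87.5 − 84.41 = 3.09 dB.

3 dB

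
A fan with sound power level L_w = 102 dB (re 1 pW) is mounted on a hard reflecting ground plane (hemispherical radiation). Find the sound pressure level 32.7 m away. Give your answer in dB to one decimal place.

Free-field hemispherical radiation: L_p = L_w − 10·log₁₀(2π·r²), r = 32.7 m.
2π·r² = 6719 m², 10·log₁₀ of that is 38.273 dB.
L_p = 102 − 38.273 = 63.73 dB.

63.7 dB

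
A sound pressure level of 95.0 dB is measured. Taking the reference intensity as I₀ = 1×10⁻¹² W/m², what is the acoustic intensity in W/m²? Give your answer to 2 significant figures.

0.0032 W/m²

I = I₀·10^(L/10) = 10⁻¹² × 10^(95.0/10) = 10^(-2.500).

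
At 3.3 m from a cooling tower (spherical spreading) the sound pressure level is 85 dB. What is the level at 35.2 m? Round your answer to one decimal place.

64.4 dB

For a point source, L₂ = L₁ − 20·log₁₀(r₂/r₁).
L₂ = 85 − 20·log₁₀(35.2/3.3) = 85 − 20.561 = 64.44 dB.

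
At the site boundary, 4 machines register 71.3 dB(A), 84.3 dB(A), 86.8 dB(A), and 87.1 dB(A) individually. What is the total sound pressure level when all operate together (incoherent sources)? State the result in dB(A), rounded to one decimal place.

91.1 dB(A)

Incoherent sources combine by intensity addition: L_total = 10·log₁₀(Σ 10^(L_i/10)).
Σ 10^(L/10) = 10^(71.3/10) + 10^(84.3/10) + 10^(86.8/10) + 10^(87.1/10) = 1.274e+09.
L_total = 10·log₁₀(1.274e+09) = 91.05 dB(A).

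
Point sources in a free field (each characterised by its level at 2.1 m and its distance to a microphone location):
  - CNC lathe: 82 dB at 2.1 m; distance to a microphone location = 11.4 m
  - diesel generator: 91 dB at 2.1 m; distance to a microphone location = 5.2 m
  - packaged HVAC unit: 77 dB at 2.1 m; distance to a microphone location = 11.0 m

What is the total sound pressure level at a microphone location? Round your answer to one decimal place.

Propagate each source to the receiver with L = L_ref − 20·log₁₀(r/r_ref), then add intensities.
CNC lathe: 82 − 20·log₁₀(11.4/2.1) = 82 − 14.69 = 67.31 dB.
diesel generator: 91 − 20·log₁₀(5.2/2.1) = 91 − 7.88 = 83.12 dB.
packaged HVAC unit: 77 − 20·log₁₀(11.0/2.1) = 77 − 14.38 = 62.62 dB.
Σ 10^(L/10) = 2.125e+08 → L_total = 10·log₁₀(2.125e+08) = 83.27 dB.

83.3 dB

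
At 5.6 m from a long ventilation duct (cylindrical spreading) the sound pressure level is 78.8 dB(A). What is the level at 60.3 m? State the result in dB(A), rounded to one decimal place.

For a line source, L₂ = L₁ − 10·log₁₀(r₂/r₁).
L₂ = 78.8 − 10·log₁₀(60.3/5.6) = 78.8 − 10.321 = 68.48 dB(A).

68.5 dB(A)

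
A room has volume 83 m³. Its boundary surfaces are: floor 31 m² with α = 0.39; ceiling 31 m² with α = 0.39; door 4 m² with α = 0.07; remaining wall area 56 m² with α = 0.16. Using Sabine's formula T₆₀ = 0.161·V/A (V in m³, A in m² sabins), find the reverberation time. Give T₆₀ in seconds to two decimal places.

Summing Sᵢαᵢ: 31·0.39 + 31·0.39 + 4·0.07 + 56·0.16 = 33.42 m².
T₆₀ = 0.161 × 83 / 33.42 = 0.400 s.

0.40 s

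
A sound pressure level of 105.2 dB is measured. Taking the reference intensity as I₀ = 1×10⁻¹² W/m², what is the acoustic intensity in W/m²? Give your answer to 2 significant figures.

I/I₀ = 10^(105.2/10) = 3.311e+10, so I = 3.311e+10 × 10⁻¹² W/m².

0.033 W/m²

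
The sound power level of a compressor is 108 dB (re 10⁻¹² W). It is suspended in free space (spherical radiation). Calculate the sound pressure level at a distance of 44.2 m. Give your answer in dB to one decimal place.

64.1 dB

L_p = L_w − 10·log₁₀(4π·r²) with r = 44.2 m.
4π·r² = 2.455e+04 m², 10·log₁₀ of that is 43.901 dB.
L_p = 108 − 43.901 = 64.10 dB.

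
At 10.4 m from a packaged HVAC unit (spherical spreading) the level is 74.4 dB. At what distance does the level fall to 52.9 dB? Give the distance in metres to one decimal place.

123.6 m

Point-source spreading drops the level by 20·log₁₀(r₂/r₁); inverting, r₂/r₁ = 10^(ΔL/20).
r₂ = 10.4·10^((74.4−52.9)/20) = 10.4·10^(21.5/20) = 123.60 m.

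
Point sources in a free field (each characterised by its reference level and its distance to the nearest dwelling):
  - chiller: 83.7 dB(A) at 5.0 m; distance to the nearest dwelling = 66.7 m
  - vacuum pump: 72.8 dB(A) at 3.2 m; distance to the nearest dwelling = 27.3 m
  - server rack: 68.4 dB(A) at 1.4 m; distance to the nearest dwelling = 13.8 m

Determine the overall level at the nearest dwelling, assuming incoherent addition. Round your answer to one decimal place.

Apply inverse-square spreading to bring every level to the receiver, then sum 10^(L/10).
chiller: 83.7 − 20·log₁₀(66.7/5.0) = 83.7 − 22.50 = 61.20 dB(A).
vacuum pump: 72.8 − 20·log₁₀(27.3/3.2) = 72.8 − 18.62 = 54.18 dB(A).
server rack: 68.4 − 20·log₁₀(13.8/1.4) = 68.4 − 19.88 = 48.52 dB(A).
Σ 10^(L/10) = 1.650e+06 → L_total = 10·log₁₀(1.650e+06) = 62.18 dB(A).

62.2 dB(A)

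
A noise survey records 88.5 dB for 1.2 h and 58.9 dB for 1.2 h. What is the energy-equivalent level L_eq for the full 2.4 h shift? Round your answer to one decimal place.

L_eq = 10·log₁₀[(1/T)·Σ tᵢ·10^(Lᵢ/10)] with T = 2.4 h.
Σ tᵢ·10^(Lᵢ/10) = 1.2·10^(88.5/10) + 1.2·10^(58.9/10) = 8.505e+08.
L_eq = 10·log₁₀(8.505e+08/2.4) = 85.49 dB.

85.5 dB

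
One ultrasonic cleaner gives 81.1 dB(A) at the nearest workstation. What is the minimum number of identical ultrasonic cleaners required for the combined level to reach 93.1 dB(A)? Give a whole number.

16

N identical sources give L₁ + 10·log₁₀ N, so require 10·log₁₀ N ≥ 93.1 − 81.1 = 12.0 dB.
N ≥ 10^(12.0/10) = 15.849, so N = 16.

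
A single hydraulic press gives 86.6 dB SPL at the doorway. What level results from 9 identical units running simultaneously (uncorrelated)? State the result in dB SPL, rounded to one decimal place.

96.1 dB SPL

With 9 equal, uncorrelated contributions the intensity is 9× that of one unit, giving a rise of 10·log₁₀ 9.
L_total = 86.6 + 10·log₁₀(9) = 86.6 + 9.542 = 96.14 dB SPL.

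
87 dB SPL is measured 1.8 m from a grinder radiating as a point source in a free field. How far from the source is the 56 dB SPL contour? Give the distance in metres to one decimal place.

The 31.0 dB drop corresponds to a distance ratio of 10^(31.0/20) for a point source.
r₂ = 1.8·10^((87−56)/20) = 1.8·10^(31.0/20) = 63.87 m.

63.9 m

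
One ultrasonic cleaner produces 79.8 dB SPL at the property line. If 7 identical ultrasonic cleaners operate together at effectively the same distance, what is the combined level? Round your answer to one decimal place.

L_total = L₁ + 10·log₁₀ N for N identical incoherent sources.
L_total = 79.8 + 10·log₁₀(7) = 79.8 + 8.451 = 88.25 dB SPL.

88.3 dB SPL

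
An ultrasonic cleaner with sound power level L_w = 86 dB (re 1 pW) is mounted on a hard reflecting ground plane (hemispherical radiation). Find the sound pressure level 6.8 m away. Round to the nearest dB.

The power spreads over a hemisphere of area 2π·r², so L_p = L_w − 10·log₁₀(2π·r²).
2π·r² = 290.5 m², 10·log₁₀ of that is 24.632 dB.
L_p = 86 − 24.632 = 61.37 dB.

61 dB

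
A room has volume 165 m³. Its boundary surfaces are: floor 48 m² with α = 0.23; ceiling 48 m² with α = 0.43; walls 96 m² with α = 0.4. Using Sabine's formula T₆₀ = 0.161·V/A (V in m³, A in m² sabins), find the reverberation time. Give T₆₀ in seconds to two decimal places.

0.38 s

Total absorption A = 48·0.23 + 48·0.43 + 96·0.4 = 70.08 m² sabins.
T₆₀ = 0.161·V/A = 0.161·165/70.08 = 0.379 s.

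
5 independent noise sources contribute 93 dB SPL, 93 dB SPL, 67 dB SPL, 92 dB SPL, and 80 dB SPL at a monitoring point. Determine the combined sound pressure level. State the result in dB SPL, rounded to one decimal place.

97.5 dB SPL

Incoherent sources combine by intensity addition: L_total = 10·log₁₀(Σ 10^(L_i/10)).
Σ 10^(L/10) = 10^(93/10) + 10^(93/10) + 10^(67/10) + 10^(92/10) + 10^(80/10) = 5.680e+09.
L_total = 10·log₁₀(5.680e+09) = 97.54 dB SPL.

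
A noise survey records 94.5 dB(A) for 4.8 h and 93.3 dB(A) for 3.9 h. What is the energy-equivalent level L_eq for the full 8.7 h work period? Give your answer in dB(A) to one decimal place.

Weight each interval's intensity by its duration and average over T = 8.7 h:
Σ tᵢ·10^(Lᵢ/10) = 4.8·10^(94.5/10) + 3.9·10^(93.3/10) = 2.187e+10.
L_eq = 10·log₁₀(2.187e+10/8.7) = 94.00 dB(A).

94.0 dB(A)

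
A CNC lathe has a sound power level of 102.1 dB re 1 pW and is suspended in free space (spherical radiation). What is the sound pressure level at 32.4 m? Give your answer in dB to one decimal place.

60.9 dB

Free-field spherical radiation: L_p = L_w − 10·log₁₀(4π·r²), r = 32.4 m.
4π·r² = 1.319e+04 m², 10·log₁₀ of that is 41.203 dB.
L_p = 102.1 − 41.203 = 60.90 dB.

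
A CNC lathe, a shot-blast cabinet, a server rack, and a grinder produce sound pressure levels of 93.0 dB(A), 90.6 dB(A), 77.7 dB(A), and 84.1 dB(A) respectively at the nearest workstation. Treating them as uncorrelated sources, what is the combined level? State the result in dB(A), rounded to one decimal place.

95.4 dB(A)

Incoherent sources combine by intensity addition: L_total = 10·log₁₀(Σ 10^(L_i/10)).
Σ 10^(L/10) = 10^(93.0/10) + 10^(90.6/10) + 10^(77.7/10) + 10^(84.1/10) = 3.459e+09.
L_total = 10·log₁₀(3.459e+09) = 95.39 dB(A).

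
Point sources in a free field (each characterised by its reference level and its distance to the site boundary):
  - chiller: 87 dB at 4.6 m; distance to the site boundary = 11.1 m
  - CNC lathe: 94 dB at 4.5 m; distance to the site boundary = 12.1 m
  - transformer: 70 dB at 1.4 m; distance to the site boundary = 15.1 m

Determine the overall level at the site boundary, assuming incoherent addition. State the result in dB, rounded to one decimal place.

Apply inverse-square spreading to bring every level to the receiver, then sum 10^(L/10).
chiller: 87 − 20·log₁₀(11.1/4.6) = 87 − 7.65 = 79.35 dB.
CNC lathe: 94 − 20·log₁₀(12.1/4.5) = 94 − 8.59 = 85.41 dB.
transformer: 70 − 20·log₁₀(15.1/1.4) = 70 − 20.66 = 49.34 dB.
Σ 10^(L/10) = 4.336e+08 → L_total = 10·log₁₀(4.336e+08) = 86.37 dB.

86.4 dB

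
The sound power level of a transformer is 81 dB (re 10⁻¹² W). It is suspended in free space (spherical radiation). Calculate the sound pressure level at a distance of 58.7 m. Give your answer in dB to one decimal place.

Free-field spherical radiation: L_p = L_w − 10·log₁₀(4π·r²), r = 58.7 m.
4π·r² = 4.33e+04 m², 10·log₁₀ of that is 46.365 dB.
L_p = 81 − 46.365 = 34.64 dB.

34.6 dB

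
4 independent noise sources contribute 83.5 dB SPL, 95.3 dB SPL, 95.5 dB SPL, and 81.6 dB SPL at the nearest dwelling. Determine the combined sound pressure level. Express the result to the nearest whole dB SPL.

99 dB SPL

Incoherent sources combine by intensity addition: L_total = 10·log₁₀(Σ 10^(L_i/10)).
Σ 10^(L/10) = 10^(83.5/10) + 10^(95.3/10) + 10^(95.5/10) + 10^(81.6/10) = 7.305e+09.
L_total = 10·log₁₀(7.305e+09) = 98.64 dB SPL.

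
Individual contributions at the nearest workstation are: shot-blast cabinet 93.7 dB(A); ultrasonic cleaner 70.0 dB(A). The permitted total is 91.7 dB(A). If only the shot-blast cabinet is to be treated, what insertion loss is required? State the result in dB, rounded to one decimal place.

2.0 dB

Everything except the shot-blast cabinet sums to 10^(70.0/10) = 1.000e+07 in linear terms, 70.00 dB(A).
The limit corresponds to 10^(91.7/10) = 1.479e+09; subtracting the fixed part leaves 1.469e+09 for the shot-blast cabinet, i.e. 91.67 dB(A).
Required insertion loss = 93.7 − 91.67 = 2.03 dB.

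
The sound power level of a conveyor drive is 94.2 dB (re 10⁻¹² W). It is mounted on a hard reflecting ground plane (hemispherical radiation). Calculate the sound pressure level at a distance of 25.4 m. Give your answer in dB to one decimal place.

L_p = L_w − 10·log₁₀(2π·r²) with r = 25.4 m.
2π·r² = 4054 m², 10·log₁₀ of that is 36.078 dB.
L_p = 94.2 − 36.078 = 58.12 dB.

58.1 dB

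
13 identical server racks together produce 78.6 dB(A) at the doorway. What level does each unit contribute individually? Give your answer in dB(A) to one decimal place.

13 equal contributions raise the level by 10·log₁₀ 13 = 11.139 dB, so each unit alone gives 78.6 − 11.139.

67.5 dB(A)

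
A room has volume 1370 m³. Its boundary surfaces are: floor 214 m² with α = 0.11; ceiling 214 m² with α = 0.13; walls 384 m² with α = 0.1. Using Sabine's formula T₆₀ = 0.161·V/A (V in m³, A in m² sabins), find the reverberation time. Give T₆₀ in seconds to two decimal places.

Total absorption A = 214·0.11 + 214·0.13 + 384·0.1 = 89.76 m² sabins.
T₆₀ = 0.161 × 1370 / 89.76 = 2.457 s.

2.46 s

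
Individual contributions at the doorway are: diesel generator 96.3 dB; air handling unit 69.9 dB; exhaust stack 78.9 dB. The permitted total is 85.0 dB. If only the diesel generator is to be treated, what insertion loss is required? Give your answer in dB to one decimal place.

The untreated sources together contribute 10^(69.9/10) + 10^(78.9/10) = 8.740e+07, i.e. 79.41 dB.
To meet 85.0 dB overall, the treated diesel generator may contribute at most 10^(85.0/10) − 8.740e+07 = 2.288e+08, i.e. 83.60 dB.
So the diesel generator must be reduced from 96.3 to 83.60 dB: IL = 12.70 dB.

12.7 dB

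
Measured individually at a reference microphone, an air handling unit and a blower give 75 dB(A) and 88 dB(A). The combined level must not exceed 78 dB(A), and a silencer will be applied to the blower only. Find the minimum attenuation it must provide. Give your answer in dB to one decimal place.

13.0 dB

Fixed contribution from the other source: Σ 10^(L/10) = 10^(75/10) = 3.162e+07 (75.00 dB(A)).
To meet 78 dB(A) overall, the treated blower may contribute at most 10^(78/10) − 3.162e+07 = 3.147e+07, i.e. 74.98 dB(A).
Required insertion loss = 88 − 74.98 = 13.02 dB.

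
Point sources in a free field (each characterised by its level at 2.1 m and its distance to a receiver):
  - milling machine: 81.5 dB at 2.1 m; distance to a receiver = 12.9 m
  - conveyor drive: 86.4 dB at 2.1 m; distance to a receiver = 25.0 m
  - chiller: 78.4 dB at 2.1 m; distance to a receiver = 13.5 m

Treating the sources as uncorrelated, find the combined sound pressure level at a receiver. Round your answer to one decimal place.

69.3 dB

Apply inverse-square spreading to bring every level to the receiver, then sum 10^(L/10).
milling machine: 81.5 − 20·log₁₀(12.9/2.1) = 81.5 − 15.77 = 65.73 dB.
conveyor drive: 86.4 − 20·log₁₀(25.0/2.1) = 86.4 − 21.51 = 64.89 dB.
chiller: 78.4 − 20·log₁₀(13.5/2.1) = 78.4 − 16.16 = 62.24 dB.
Σ 10^(L/10) = 8.497e+06 → L_total = 10·log₁₀(8.497e+06) = 69.29 dB.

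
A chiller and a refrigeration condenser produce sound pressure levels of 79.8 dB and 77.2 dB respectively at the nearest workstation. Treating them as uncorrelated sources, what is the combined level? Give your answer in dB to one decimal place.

81.7 dB

For uncorrelated sources the intensities add, so convert each level to linear form, sum, and take 10·log₁₀ of the total.
Σ 10^(L/10) = 10^(79.8/10) + 10^(77.2/10) = 1.480e+08.
L_total = 10·log₁₀(1.480e+08) = 81.70 dB.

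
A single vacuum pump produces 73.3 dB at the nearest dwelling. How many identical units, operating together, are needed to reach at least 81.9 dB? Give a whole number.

N identical sources give L₁ + 10·log₁₀ N, so require 10·log₁₀ N ≥ 81.9 − 73.3 = 8.6 dB.
N ≥ 10^(8.6/10) = 7.244, so N = 8.

8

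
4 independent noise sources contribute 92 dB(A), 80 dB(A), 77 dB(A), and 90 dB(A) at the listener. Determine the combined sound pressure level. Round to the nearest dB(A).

For uncorrelated sources the intensities add, so convert each level to linear form, sum, and take 10·log₁₀ of the total.
Σ 10^(L/10) = 10^(92/10) + 10^(80/10) + 10^(77/10) + 10^(90/10) = 2.735e+09.
L_total = 10·log₁₀(2.735e+09) = 94.37 dB(A).

94 dB(A)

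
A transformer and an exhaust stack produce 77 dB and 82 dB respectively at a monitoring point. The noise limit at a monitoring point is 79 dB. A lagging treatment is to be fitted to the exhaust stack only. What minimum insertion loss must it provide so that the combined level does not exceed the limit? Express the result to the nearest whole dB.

7 dB

Everything except the exhaust stack sums to 10^(77/10) = 5.012e+07 in linear terms, 77.00 dB.
The limit corresponds to 10^(79/10) = 7.943e+07; subtracting the fixed part leaves 2.931e+07 for the exhaust stack, i.e. 74.67 dB.
Required insertion loss = 82 − 74.67 = 7.33 dB.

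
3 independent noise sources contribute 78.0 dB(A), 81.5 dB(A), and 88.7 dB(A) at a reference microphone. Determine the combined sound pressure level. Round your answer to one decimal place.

For uncorrelated sources the intensities add, so convert each level to linear form, sum, and take 10·log₁₀ of the total.
Σ 10^(L/10) = 10^(78.0/10) + 10^(81.5/10) + 10^(88.7/10) = 9.457e+08.
L_total = 10·log₁₀(9.457e+08) = 89.76 dB(A).

89.8 dB(A)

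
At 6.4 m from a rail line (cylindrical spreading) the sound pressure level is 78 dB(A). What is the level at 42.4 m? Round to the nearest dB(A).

Cylindrical spreading from a line source gives a 10·log₁₀(r₂/r₁) drop.
L₂ = 78 − 10·log₁₀(42.4/6.4) = 78 − 8.212 = 69.79 dB(A).

70 dB(A)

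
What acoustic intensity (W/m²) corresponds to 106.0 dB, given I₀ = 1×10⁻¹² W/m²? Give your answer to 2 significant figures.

0.040 W/m²

I = I₀·10^(L/10) = 10⁻¹² × 10^(106.0/10) = 10^(-1.400).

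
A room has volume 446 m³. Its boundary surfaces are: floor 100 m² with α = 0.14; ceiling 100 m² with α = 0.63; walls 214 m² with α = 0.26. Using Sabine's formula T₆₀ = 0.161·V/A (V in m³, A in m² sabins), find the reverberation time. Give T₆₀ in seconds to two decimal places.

Total absorption A = 100·0.14 + 100·0.63 + 214·0.26 = 132.64 m² sabins.
T₆₀ = 0.161 × 446 / 132.64 = 0.541 s.

0.54 s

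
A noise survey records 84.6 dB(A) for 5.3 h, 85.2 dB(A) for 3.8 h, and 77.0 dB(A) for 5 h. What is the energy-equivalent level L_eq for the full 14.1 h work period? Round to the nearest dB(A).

83 dB(A)

The energy average is taken in the linear domain: L_eq = 10·log₁₀[(Σ tᵢ·10^(Lᵢ/10))/T], T = 14.1 h.
Σ tᵢ·10^(Lᵢ/10) = 5.3·10^(84.6/10) + 3.8·10^(85.2/10) + 5·10^(77.0/10) = 3.037e+09.
L_eq = 10·log₁₀(3.037e+09/14.1) = 83.33 dB(A).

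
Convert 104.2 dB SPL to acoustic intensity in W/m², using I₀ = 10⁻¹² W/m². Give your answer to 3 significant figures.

I/I₀ = 10^(104.2/10) = 2.63e+10, so I = 2.63e+10 × 10⁻¹² W/m².

0.0263 W/m²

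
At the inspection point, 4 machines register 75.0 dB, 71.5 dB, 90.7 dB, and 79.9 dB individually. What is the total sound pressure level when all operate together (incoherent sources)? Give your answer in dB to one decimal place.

For uncorrelated sources the intensities add, so convert each level to linear form, sum, and take 10·log₁₀ of the total.
Σ 10^(L/10) = 10^(75.0/10) + 10^(71.5/10) + 10^(90.7/10) + 10^(79.9/10) = 1.318e+09.
L_total = 10·log₁₀(1.318e+09) = 91.20 dB.

91.2 dB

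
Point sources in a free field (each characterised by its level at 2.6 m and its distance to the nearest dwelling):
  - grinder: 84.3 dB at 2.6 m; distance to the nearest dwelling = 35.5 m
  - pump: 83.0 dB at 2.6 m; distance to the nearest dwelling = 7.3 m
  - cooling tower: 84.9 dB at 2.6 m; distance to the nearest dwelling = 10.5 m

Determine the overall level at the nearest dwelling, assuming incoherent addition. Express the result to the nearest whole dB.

Propagate each source to the receiver with L = L_ref − 20·log₁₀(r/r_ref), then add intensities.
grinder: 84.3 − 20·log₁₀(35.5/2.6) = 84.3 − 22.71 = 61.59 dB.
pump: 83.0 − 20·log₁₀(7.3/2.6) = 83.0 − 8.97 = 74.03 dB.
cooling tower: 84.9 − 20·log₁₀(10.5/2.6) = 84.9 − 12.12 = 72.78 dB.
Σ 10^(L/10) = 4.570e+07 → L_total = 10·log₁₀(4.570e+07) = 76.60 dB.

77 dB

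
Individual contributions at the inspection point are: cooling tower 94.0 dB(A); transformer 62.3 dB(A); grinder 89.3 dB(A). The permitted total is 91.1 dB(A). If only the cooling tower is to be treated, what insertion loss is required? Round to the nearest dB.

The untreated sources together contribute 10^(62.3/10) + 10^(89.3/10) = 8.528e+08, i.e. 89.31 dB(A).
The limit corresponds to 10^(91.1/10) = 1.288e+09; subtracting the fixed part leaves 4.354e+08 for the cooling tower, i.e. 86.39 dB(A).
Required insertion loss = 94.0 − 86.39 = 7.61 dB.

8 dB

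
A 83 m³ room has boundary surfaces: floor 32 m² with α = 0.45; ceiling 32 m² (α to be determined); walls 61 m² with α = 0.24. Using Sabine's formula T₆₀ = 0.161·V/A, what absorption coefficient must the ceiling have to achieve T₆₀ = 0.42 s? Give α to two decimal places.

0.09

Required total absorption A = 0.161·83/0.42 = 31.82 m².
Absorption from the other surfaces = 32·0.45 + 61·0.24 = 29.04 m², so the ceiling must supply 2.78 m² over 32 m².
α = 2.78/32 = 0.087.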